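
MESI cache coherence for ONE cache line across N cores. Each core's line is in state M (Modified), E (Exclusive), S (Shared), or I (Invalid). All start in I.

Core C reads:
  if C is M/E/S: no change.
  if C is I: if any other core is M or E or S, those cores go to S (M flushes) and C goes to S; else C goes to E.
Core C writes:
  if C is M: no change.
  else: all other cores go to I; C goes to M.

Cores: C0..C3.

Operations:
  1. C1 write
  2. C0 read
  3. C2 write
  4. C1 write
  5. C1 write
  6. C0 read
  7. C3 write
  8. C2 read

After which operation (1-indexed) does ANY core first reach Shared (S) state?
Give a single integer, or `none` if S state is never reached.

Op 1: C1 write [C1 write: invalidate none -> C1=M] -> [I,M,I,I]
Op 2: C0 read [C0 read from I: others=['C1=M'] -> C0=S, others downsized to S] -> [S,S,I,I]
  -> First S state at op 2; remaining ops need not be traced.

Answer: 2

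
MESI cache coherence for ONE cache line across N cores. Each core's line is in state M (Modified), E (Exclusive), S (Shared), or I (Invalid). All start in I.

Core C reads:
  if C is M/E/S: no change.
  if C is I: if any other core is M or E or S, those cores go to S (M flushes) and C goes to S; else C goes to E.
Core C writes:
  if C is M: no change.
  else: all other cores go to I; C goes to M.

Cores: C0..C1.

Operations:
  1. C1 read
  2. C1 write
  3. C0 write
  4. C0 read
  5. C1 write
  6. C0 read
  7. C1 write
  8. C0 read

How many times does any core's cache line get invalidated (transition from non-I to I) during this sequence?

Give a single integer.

Answer: 3

Derivation:
Op 1: C1 read [C1 read from I: no other sharers -> C1=E (exclusive)] -> [I,E] (invalidations this op: 0; running total: 0)
Op 2: C1 write [C1 write: invalidate none -> C1=M] -> [I,M] (invalidations this op: 0; running total: 0)
Op 3: C0 write [C0 write: invalidate ['C1=M'] -> C0=M] -> [M,I] (invalidations this op: 1; running total: 1)
Op 4: C0 read [C0 read: already in M, no change] -> [M,I] (invalidations this op: 0; running total: 1)
Op 5: C1 write [C1 write: invalidate ['C0=M'] -> C1=M] -> [I,M] (invalidations this op: 1; running total: 2)
Op 6: C0 read [C0 read from I: others=['C1=M'] -> C0=S, others downsized to S] -> [S,S] (invalidations this op: 0; running total: 2)
Op 7: C1 write [C1 write: invalidate ['C0=S'] -> C1=M] -> [I,M] (invalidations this op: 1; running total: 3)
Op 8: C0 read [C0 read from I: others=['C1=M'] -> C0=S, others downsized to S] -> [S,S] (invalidations this op: 0; running total: 3)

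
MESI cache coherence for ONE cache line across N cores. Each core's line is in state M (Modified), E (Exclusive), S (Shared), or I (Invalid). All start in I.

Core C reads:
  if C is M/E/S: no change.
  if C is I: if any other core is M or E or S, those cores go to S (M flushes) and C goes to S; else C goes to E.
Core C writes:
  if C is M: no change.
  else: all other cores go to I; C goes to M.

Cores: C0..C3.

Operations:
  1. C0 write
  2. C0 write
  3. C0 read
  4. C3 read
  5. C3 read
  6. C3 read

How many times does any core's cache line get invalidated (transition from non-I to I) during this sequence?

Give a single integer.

Op 1: C0 write [C0 write: invalidate none -> C0=M] -> [M,I,I,I] (invalidations this op: 0; running total: 0)
Op 2: C0 write [C0 write: already M (modified), no change] -> [M,I,I,I] (invalidations this op: 0; running total: 0)
Op 3: C0 read [C0 read: already in M, no change] -> [M,I,I,I] (invalidations this op: 0; running total: 0)
Op 4: C3 read [C3 read from I: others=['C0=M'] -> C3=S, others downsized to S] -> [S,I,I,S] (invalidations this op: 0; running total: 0)
Op 5: C3 read [C3 read: already in S, no change] -> [S,I,I,S] (invalidations this op: 0; running total: 0)
Op 6: C3 read [C3 read: already in S, no change] -> [S,I,I,S] (invalidations this op: 0; running total: 0)

Answer: 0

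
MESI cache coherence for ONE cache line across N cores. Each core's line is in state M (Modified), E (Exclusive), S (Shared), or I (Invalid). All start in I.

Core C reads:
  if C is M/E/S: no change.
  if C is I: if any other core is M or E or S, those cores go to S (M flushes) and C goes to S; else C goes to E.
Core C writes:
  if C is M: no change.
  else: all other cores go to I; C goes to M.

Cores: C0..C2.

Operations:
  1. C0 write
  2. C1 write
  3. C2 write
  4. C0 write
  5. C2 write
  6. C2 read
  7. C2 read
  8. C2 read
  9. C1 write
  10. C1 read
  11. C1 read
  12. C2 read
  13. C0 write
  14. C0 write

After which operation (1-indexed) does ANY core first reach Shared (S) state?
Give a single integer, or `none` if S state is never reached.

Answer: 12

Derivation:
Op 1: C0 write [C0 write: invalidate none -> C0=M] -> [M,I,I]
Op 2: C1 write [C1 write: invalidate ['C0=M'] -> C1=M] -> [I,M,I]
Op 3: C2 write [C2 write: invalidate ['C1=M'] -> C2=M] -> [I,I,M]
Op 4: C0 write [C0 write: invalidate ['C2=M'] -> C0=M] -> [M,I,I]
Op 5: C2 write [C2 write: invalidate ['C0=M'] -> C2=M] -> [I,I,M]
Op 6: C2 read [C2 read: already in M, no change] -> [I,I,M]
Op 7: C2 read [C2 read: already in M, no change] -> [I,I,M]
Op 8: C2 read [C2 read: already in M, no change] -> [I,I,M]
Op 9: C1 write [C1 write: invalidate ['C2=M'] -> C1=M] -> [I,M,I]
Op 10: C1 read [C1 read: already in M, no change] -> [I,M,I]
Op 11: C1 read [C1 read: already in M, no change] -> [I,M,I]
Op 12: C2 read [C2 read from I: others=['C1=M'] -> C2=S, others downsized to S] -> [I,S,S]
  -> First S state at op 12; remaining ops need not be traced.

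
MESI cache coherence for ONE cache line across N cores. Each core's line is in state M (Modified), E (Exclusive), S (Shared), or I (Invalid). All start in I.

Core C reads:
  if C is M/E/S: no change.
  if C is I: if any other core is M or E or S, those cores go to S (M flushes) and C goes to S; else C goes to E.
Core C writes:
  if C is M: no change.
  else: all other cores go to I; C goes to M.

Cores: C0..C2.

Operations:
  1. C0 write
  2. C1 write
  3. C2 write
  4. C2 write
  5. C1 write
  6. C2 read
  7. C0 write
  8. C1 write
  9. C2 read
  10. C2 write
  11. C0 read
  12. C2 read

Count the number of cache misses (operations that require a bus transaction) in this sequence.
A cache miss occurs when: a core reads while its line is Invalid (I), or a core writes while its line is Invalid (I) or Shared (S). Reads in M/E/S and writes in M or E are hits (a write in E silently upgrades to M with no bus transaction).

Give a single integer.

Op 1: C0 write [C0 write: invalidate none -> C0=M] -> [M,I,I] [MISS #1: write from I]
Op 2: C1 write [C1 write: invalidate ['C0=M'] -> C1=M] -> [I,M,I] [MISS #2: write from I]
Op 3: C2 write [C2 write: invalidate ['C1=M'] -> C2=M] -> [I,I,M] [MISS #3: write from I]
Op 4: C2 write [C2 write: already M (modified), no change] -> [I,I,M] [hit: write from M]
Op 5: C1 write [C1 write: invalidate ['C2=M'] -> C1=M] -> [I,M,I] [MISS #4: write from I]
Op 6: C2 read [C2 read from I: others=['C1=M'] -> C2=S, others downsized to S] -> [I,S,S] [MISS #5: read from I]
Op 7: C0 write [C0 write: invalidate ['C1=S', 'C2=S'] -> C0=M] -> [M,I,I] [MISS #6: write from I]
Op 8: C1 write [C1 write: invalidate ['C0=M'] -> C1=M] -> [I,M,I] [MISS #7: write from I]
Op 9: C2 read [C2 read from I: others=['C1=M'] -> C2=S, others downsized to S] -> [I,S,S] [MISS #8: read from I]
Op 10: C2 write [C2 write: invalidate ['C1=S'] -> C2=M] -> [I,I,M] [MISS #9: write from S]
Op 11: C0 read [C0 read from I: others=['C2=M'] -> C0=S, others downsized to S] -> [S,I,S] [MISS #10: read from I]
Op 12: C2 read [C2 read: already in S, no change] -> [S,I,S] [hit: read from S]

Answer: 10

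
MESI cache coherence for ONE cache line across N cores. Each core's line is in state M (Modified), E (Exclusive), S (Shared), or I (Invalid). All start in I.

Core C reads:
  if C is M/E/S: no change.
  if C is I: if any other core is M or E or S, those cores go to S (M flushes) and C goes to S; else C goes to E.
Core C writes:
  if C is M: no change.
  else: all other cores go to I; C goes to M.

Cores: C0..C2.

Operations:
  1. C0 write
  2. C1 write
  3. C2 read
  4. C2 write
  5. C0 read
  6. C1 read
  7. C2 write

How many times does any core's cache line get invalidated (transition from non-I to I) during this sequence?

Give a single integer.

Answer: 4

Derivation:
Op 1: C0 write [C0 write: invalidate none -> C0=M] -> [M,I,I] (invalidations this op: 0; running total: 0)
Op 2: C1 write [C1 write: invalidate ['C0=M'] -> C1=M] -> [I,M,I] (invalidations this op: 1; running total: 1)
Op 3: C2 read [C2 read from I: others=['C1=M'] -> C2=S, others downsized to S] -> [I,S,S] (invalidations this op: 0; running total: 1)
Op 4: C2 write [C2 write: invalidate ['C1=S'] -> C2=M] -> [I,I,M] (invalidations this op: 1; running total: 2)
Op 5: C0 read [C0 read from I: others=['C2=M'] -> C0=S, others downsized to S] -> [S,I,S] (invalidations this op: 0; running total: 2)
Op 6: C1 read [C1 read from I: others=['C0=S', 'C2=S'] -> C1=S, others downsized to S] -> [S,S,S] (invalidations this op: 0; running total: 2)
Op 7: C2 write [C2 write: invalidate ['C0=S', 'C1=S'] -> C2=M] -> [I,I,M] (invalidations this op: 2; running total: 4)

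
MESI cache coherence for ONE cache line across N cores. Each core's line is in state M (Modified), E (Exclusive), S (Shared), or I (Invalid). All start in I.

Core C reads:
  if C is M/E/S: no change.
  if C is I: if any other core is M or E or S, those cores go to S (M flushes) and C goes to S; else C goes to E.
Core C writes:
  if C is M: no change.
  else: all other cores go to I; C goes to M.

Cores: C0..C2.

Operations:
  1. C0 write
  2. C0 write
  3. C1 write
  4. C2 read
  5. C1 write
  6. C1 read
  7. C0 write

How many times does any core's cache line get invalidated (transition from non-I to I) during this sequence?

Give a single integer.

Answer: 3

Derivation:
Op 1: C0 write [C0 write: invalidate none -> C0=M] -> [M,I,I] (invalidations this op: 0; running total: 0)
Op 2: C0 write [C0 write: already M (modified), no change] -> [M,I,I] (invalidations this op: 0; running total: 0)
Op 3: C1 write [C1 write: invalidate ['C0=M'] -> C1=M] -> [I,M,I] (invalidations this op: 1; running total: 1)
Op 4: C2 read [C2 read from I: others=['C1=M'] -> C2=S, others downsized to S] -> [I,S,S] (invalidations this op: 0; running total: 1)
Op 5: C1 write [C1 write: invalidate ['C2=S'] -> C1=M] -> [I,M,I] (invalidations this op: 1; running total: 2)
Op 6: C1 read [C1 read: already in M, no change] -> [I,M,I] (invalidations this op: 0; running total: 2)
Op 7: C0 write [C0 write: invalidate ['C1=M'] -> C0=M] -> [M,I,I] (invalidations this op: 1; running total: 3)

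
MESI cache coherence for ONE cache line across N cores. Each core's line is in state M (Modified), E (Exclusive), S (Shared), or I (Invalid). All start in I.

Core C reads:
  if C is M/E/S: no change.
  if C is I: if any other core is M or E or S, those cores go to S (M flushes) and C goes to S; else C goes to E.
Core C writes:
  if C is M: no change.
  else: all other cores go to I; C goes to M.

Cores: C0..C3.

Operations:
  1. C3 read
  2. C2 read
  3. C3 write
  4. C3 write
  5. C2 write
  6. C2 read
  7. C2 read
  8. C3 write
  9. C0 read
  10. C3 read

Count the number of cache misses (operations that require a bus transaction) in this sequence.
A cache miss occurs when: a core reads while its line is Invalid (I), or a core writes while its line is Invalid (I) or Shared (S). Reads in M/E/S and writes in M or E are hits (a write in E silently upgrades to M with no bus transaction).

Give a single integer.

Answer: 6

Derivation:
Op 1: C3 read [C3 read from I: no other sharers -> C3=E (exclusive)] -> [I,I,I,E] [MISS #1: read from I]
Op 2: C2 read [C2 read from I: others=['C3=E'] -> C2=S, others downsized to S] -> [I,I,S,S] [MISS #2: read from I]
Op 3: C3 write [C3 write: invalidate ['C2=S'] -> C3=M] -> [I,I,I,M] [MISS #3: write from S]
Op 4: C3 write [C3 write: already M (modified), no change] -> [I,I,I,M] [hit: write from M]
Op 5: C2 write [C2 write: invalidate ['C3=M'] -> C2=M] -> [I,I,M,I] [MISS #4: write from I]
Op 6: C2 read [C2 read: already in M, no change] -> [I,I,M,I] [hit: read from M]
Op 7: C2 read [C2 read: already in M, no change] -> [I,I,M,I] [hit: read from M]
Op 8: C3 write [C3 write: invalidate ['C2=M'] -> C3=M] -> [I,I,I,M] [MISS #5: write from I]
Op 9: C0 read [C0 read from I: others=['C3=M'] -> C0=S, others downsized to S] -> [S,I,I,S] [MISS #6: read from I]
Op 10: C3 read [C3 read: already in S, no change] -> [S,I,I,S] [hit: read from S]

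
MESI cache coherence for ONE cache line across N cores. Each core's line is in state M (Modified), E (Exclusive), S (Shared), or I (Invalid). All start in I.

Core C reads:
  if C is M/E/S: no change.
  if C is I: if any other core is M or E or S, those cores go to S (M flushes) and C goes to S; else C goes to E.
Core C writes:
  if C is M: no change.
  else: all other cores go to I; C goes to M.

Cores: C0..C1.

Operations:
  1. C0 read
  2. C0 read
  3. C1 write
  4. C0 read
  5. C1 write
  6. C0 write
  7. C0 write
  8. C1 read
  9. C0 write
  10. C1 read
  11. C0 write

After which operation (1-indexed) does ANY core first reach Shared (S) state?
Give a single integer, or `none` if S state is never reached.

Answer: 4

Derivation:
Op 1: C0 read [C0 read from I: no other sharers -> C0=E (exclusive)] -> [E,I]
Op 2: C0 read [C0 read: already in E, no change] -> [E,I]
Op 3: C1 write [C1 write: invalidate ['C0=E'] -> C1=M] -> [I,M]
Op 4: C0 read [C0 read from I: others=['C1=M'] -> C0=S, others downsized to S] -> [S,S]
  -> First S state at op 4; remaining ops need not be traced.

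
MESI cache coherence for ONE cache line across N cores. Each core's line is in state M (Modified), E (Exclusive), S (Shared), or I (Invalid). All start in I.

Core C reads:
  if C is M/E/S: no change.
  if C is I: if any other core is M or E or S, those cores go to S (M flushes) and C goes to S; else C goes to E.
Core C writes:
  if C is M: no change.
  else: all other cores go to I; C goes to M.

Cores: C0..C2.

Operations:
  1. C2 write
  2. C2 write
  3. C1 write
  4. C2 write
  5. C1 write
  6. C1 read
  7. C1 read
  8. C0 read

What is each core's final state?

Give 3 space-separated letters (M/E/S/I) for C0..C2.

Answer: S S I

Derivation:
Op 1: C2 write [C2 write: invalidate none -> C2=M] -> [I,I,M]
Op 2: C2 write [C2 write: already M (modified), no change] -> [I,I,M]
Op 3: C1 write [C1 write: invalidate ['C2=M'] -> C1=M] -> [I,M,I]
Op 4: C2 write [C2 write: invalidate ['C1=M'] -> C2=M] -> [I,I,M]
Op 5: C1 write [C1 write: invalidate ['C2=M'] -> C1=M] -> [I,M,I]
Op 6: C1 read [C1 read: already in M, no change] -> [I,M,I]
Op 7: C1 read [C1 read: already in M, no change] -> [I,M,I]
Op 8: C0 read [C0 read from I: others=['C1=M'] -> C0=S, others downsized to S] -> [S,S,I]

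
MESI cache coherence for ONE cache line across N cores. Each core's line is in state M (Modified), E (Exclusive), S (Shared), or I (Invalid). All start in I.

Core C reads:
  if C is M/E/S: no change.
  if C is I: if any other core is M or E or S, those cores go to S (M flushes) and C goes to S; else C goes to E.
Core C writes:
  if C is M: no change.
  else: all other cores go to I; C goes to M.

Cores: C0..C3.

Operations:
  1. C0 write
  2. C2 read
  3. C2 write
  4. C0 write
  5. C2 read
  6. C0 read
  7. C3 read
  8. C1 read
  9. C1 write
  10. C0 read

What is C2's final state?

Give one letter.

Op 1: C0 write [C0 write: invalidate none -> C0=M] -> [M,I,I,I]
Op 2: C2 read [C2 read from I: others=['C0=M'] -> C2=S, others downsized to S] -> [S,I,S,I]
Op 3: C2 write [C2 write: invalidate ['C0=S'] -> C2=M] -> [I,I,M,I]
Op 4: C0 write [C0 write: invalidate ['C2=M'] -> C0=M] -> [M,I,I,I]
Op 5: C2 read [C2 read from I: others=['C0=M'] -> C2=S, others downsized to S] -> [S,I,S,I]
Op 6: C0 read [C0 read: already in S, no change] -> [S,I,S,I]
Op 7: C3 read [C3 read from I: others=['C0=S', 'C2=S'] -> C3=S, others downsized to S] -> [S,I,S,S]
Op 8: C1 read [C1 read from I: others=['C0=S', 'C2=S', 'C3=S'] -> C1=S, others downsized to S] -> [S,S,S,S]
Op 9: C1 write [C1 write: invalidate ['C0=S', 'C2=S', 'C3=S'] -> C1=M] -> [I,M,I,I]
Op 10: C0 read [C0 read from I: others=['C1=M'] -> C0=S, others downsized to S] -> [S,S,I,I]

Answer: I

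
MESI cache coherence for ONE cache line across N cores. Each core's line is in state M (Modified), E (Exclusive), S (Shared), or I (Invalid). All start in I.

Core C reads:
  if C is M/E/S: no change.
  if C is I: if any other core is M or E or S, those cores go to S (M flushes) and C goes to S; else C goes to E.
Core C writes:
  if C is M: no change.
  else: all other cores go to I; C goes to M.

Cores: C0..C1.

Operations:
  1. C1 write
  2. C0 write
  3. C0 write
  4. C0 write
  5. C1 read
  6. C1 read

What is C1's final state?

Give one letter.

Op 1: C1 write [C1 write: invalidate none -> C1=M] -> [I,M]
Op 2: C0 write [C0 write: invalidate ['C1=M'] -> C0=M] -> [M,I]
Op 3: C0 write [C0 write: already M (modified), no change] -> [M,I]
Op 4: C0 write [C0 write: already M (modified), no change] -> [M,I]
Op 5: C1 read [C1 read from I: others=['C0=M'] -> C1=S, others downsized to S] -> [S,S]
Op 6: C1 read [C1 read: already in S, no change] -> [S,S]

Answer: S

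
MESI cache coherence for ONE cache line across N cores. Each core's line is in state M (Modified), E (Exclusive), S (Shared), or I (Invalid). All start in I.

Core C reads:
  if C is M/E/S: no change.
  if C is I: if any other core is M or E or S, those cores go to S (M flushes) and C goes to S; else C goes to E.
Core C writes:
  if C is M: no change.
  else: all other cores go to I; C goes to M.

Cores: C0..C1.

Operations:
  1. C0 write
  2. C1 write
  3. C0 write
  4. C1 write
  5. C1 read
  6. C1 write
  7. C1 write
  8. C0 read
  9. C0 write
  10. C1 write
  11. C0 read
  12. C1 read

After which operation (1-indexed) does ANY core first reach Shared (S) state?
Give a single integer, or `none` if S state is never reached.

Op 1: C0 write [C0 write: invalidate none -> C0=M] -> [M,I]
Op 2: C1 write [C1 write: invalidate ['C0=M'] -> C1=M] -> [I,M]
Op 3: C0 write [C0 write: invalidate ['C1=M'] -> C0=M] -> [M,I]
Op 4: C1 write [C1 write: invalidate ['C0=M'] -> C1=M] -> [I,M]
Op 5: C1 read [C1 read: already in M, no change] -> [I,M]
Op 6: C1 write [C1 write: already M (modified), no change] -> [I,M]
Op 7: C1 write [C1 write: already M (modified), no change] -> [I,M]
Op 8: C0 read [C0 read from I: others=['C1=M'] -> C0=S, others downsized to S] -> [S,S]
  -> First S state at op 8; remaining ops need not be traced.

Answer: 8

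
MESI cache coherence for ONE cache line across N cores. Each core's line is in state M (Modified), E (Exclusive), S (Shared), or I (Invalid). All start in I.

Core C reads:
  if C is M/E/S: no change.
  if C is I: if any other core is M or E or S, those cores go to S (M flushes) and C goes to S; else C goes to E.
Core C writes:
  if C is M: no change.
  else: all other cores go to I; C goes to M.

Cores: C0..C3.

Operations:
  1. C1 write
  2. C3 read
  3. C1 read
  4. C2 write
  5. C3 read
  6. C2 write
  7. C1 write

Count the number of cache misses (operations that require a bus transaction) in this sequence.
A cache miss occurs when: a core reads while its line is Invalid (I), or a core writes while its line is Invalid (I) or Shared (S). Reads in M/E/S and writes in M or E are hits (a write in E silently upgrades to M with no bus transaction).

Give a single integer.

Answer: 6

Derivation:
Op 1: C1 write [C1 write: invalidate none -> C1=M] -> [I,M,I,I] [MISS #1: write from I]
Op 2: C3 read [C3 read from I: others=['C1=M'] -> C3=S, others downsized to S] -> [I,S,I,S] [MISS #2: read from I]
Op 3: C1 read [C1 read: already in S, no change] -> [I,S,I,S] [hit: read from S]
Op 4: C2 write [C2 write: invalidate ['C1=S', 'C3=S'] -> C2=M] -> [I,I,M,I] [MISS #3: write from I]
Op 5: C3 read [C3 read from I: others=['C2=M'] -> C3=S, others downsized to S] -> [I,I,S,S] [MISS #4: read from I]
Op 6: C2 write [C2 write: invalidate ['C3=S'] -> C2=M] -> [I,I,M,I] [MISS #5: write from S]
Op 7: C1 write [C1 write: invalidate ['C2=M'] -> C1=M] -> [I,M,I,I] [MISS #6: write from I]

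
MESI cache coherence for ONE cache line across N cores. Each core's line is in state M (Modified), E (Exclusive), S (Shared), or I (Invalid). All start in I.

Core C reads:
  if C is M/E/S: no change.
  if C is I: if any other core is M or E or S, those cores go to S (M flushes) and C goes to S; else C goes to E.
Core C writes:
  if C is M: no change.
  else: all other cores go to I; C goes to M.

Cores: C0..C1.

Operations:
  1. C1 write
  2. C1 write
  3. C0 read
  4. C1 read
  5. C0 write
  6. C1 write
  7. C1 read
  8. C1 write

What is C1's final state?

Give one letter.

Answer: M

Derivation:
Op 1: C1 write [C1 write: invalidate none -> C1=M] -> [I,M]
Op 2: C1 write [C1 write: already M (modified), no change] -> [I,M]
Op 3: C0 read [C0 read from I: others=['C1=M'] -> C0=S, others downsized to S] -> [S,S]
Op 4: C1 read [C1 read: already in S, no change] -> [S,S]
Op 5: C0 write [C0 write: invalidate ['C1=S'] -> C0=M] -> [M,I]
Op 6: C1 write [C1 write: invalidate ['C0=M'] -> C1=M] -> [I,M]
Op 7: C1 read [C1 read: already in M, no change] -> [I,M]
Op 8: C1 write [C1 write: already M (modified), no change] -> [I,M]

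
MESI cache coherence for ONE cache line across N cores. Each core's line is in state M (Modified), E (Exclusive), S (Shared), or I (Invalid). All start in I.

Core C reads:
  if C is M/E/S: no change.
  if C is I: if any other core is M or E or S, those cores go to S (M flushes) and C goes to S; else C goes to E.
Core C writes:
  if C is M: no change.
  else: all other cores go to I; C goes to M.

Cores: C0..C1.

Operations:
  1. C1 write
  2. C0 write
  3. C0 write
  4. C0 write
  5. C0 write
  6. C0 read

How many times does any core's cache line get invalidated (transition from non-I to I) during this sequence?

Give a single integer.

Op 1: C1 write [C1 write: invalidate none -> C1=M] -> [I,M] (invalidations this op: 0; running total: 0)
Op 2: C0 write [C0 write: invalidate ['C1=M'] -> C0=M] -> [M,I] (invalidations this op: 1; running total: 1)
Op 3: C0 write [C0 write: already M (modified), no change] -> [M,I] (invalidations this op: 0; running total: 1)
Op 4: C0 write [C0 write: already M (modified), no change] -> [M,I] (invalidations this op: 0; running total: 1)
Op 5: C0 write [C0 write: already M (modified), no change] -> [M,I] (invalidations this op: 0; running total: 1)
Op 6: C0 read [C0 read: already in M, no change] -> [M,I] (invalidations this op: 0; running total: 1)

Answer: 1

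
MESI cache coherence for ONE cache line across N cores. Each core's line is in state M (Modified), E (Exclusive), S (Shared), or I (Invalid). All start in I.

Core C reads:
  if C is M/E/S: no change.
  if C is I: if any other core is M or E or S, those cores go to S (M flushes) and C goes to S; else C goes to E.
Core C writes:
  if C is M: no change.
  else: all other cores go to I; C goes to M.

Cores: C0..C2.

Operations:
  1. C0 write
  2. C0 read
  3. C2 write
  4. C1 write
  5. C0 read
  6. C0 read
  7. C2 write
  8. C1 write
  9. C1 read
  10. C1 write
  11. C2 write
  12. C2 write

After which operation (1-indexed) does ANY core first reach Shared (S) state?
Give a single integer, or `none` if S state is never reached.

Op 1: C0 write [C0 write: invalidate none -> C0=M] -> [M,I,I]
Op 2: C0 read [C0 read: already in M, no change] -> [M,I,I]
Op 3: C2 write [C2 write: invalidate ['C0=M'] -> C2=M] -> [I,I,M]
Op 4: C1 write [C1 write: invalidate ['C2=M'] -> C1=M] -> [I,M,I]
Op 5: C0 read [C0 read from I: others=['C1=M'] -> C0=S, others downsized to S] -> [S,S,I]
  -> First S state at op 5; remaining ops need not be traced.

Answer: 5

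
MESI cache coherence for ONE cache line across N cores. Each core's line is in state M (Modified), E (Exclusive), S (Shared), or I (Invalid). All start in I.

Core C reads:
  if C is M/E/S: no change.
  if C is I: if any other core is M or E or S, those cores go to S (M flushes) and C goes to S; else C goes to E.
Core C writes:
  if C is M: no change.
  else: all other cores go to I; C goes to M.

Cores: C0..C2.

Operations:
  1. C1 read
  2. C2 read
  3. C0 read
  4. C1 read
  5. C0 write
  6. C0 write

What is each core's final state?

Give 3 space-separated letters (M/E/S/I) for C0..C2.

Answer: M I I

Derivation:
Op 1: C1 read [C1 read from I: no other sharers -> C1=E (exclusive)] -> [I,E,I]
Op 2: C2 read [C2 read from I: others=['C1=E'] -> C2=S, others downsized to S] -> [I,S,S]
Op 3: C0 read [C0 read from I: others=['C1=S', 'C2=S'] -> C0=S, others downsized to S] -> [S,S,S]
Op 4: C1 read [C1 read: already in S, no change] -> [S,S,S]
Op 5: C0 write [C0 write: invalidate ['C1=S', 'C2=S'] -> C0=M] -> [M,I,I]
Op 6: C0 write [C0 write: already M (modified), no change] -> [M,I,I]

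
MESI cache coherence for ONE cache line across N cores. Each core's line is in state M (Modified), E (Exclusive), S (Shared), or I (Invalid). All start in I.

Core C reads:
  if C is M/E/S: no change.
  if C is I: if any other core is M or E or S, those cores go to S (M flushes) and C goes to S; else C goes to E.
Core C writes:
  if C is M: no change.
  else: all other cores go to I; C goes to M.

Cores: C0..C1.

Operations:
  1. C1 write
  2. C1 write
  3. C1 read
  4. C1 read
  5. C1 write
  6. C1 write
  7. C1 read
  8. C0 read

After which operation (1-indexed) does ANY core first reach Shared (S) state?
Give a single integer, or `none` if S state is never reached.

Op 1: C1 write [C1 write: invalidate none -> C1=M] -> [I,M]
Op 2: C1 write [C1 write: already M (modified), no change] -> [I,M]
Op 3: C1 read [C1 read: already in M, no change] -> [I,M]
Op 4: C1 read [C1 read: already in M, no change] -> [I,M]
Op 5: C1 write [C1 write: already M (modified), no change] -> [I,M]
Op 6: C1 write [C1 write: already M (modified), no change] -> [I,M]
Op 7: C1 read [C1 read: already in M, no change] -> [I,M]
Op 8: C0 read [C0 read from I: others=['C1=M'] -> C0=S, others downsized to S] -> [S,S]
  -> First S state at op 8; remaining ops need not be traced.

Answer: 8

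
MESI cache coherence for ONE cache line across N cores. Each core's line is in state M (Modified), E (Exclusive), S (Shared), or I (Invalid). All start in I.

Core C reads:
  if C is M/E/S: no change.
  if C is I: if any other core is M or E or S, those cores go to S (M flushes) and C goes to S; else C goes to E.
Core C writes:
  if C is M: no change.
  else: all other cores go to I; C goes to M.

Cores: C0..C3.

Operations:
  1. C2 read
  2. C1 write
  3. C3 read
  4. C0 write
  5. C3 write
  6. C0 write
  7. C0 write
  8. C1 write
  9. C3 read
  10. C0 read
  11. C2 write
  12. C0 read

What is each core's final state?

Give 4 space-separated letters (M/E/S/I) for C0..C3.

Op 1: C2 read [C2 read from I: no other sharers -> C2=E (exclusive)] -> [I,I,E,I]
Op 2: C1 write [C1 write: invalidate ['C2=E'] -> C1=M] -> [I,M,I,I]
Op 3: C3 read [C3 read from I: others=['C1=M'] -> C3=S, others downsized to S] -> [I,S,I,S]
Op 4: C0 write [C0 write: invalidate ['C1=S', 'C3=S'] -> C0=M] -> [M,I,I,I]
Op 5: C3 write [C3 write: invalidate ['C0=M'] -> C3=M] -> [I,I,I,M]
Op 6: C0 write [C0 write: invalidate ['C3=M'] -> C0=M] -> [M,I,I,I]
Op 7: C0 write [C0 write: already M (modified), no change] -> [M,I,I,I]
Op 8: C1 write [C1 write: invalidate ['C0=M'] -> C1=M] -> [I,M,I,I]
Op 9: C3 read [C3 read from I: others=['C1=M'] -> C3=S, others downsized to S] -> [I,S,I,S]
Op 10: C0 read [C0 read from I: others=['C1=S', 'C3=S'] -> C0=S, others downsized to S] -> [S,S,I,S]
Op 11: C2 write [C2 write: invalidate ['C0=S', 'C1=S', 'C3=S'] -> C2=M] -> [I,I,M,I]
Op 12: C0 read [C0 read from I: others=['C2=M'] -> C0=S, others downsized to S] -> [S,I,S,I]

Answer: S I S I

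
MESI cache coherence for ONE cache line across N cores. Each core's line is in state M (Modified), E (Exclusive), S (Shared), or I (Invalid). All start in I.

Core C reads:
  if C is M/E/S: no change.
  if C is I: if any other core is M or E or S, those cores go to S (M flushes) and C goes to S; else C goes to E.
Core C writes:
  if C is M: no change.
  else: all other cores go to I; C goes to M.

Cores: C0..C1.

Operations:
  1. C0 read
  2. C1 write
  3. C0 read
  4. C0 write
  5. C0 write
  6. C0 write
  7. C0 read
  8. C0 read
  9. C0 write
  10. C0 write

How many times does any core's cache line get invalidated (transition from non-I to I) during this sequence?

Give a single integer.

Op 1: C0 read [C0 read from I: no other sharers -> C0=E (exclusive)] -> [E,I] (invalidations this op: 0; running total: 0)
Op 2: C1 write [C1 write: invalidate ['C0=E'] -> C1=M] -> [I,M] (invalidations this op: 1; running total: 1)
Op 3: C0 read [C0 read from I: others=['C1=M'] -> C0=S, others downsized to S] -> [S,S] (invalidations this op: 0; running total: 1)
Op 4: C0 write [C0 write: invalidate ['C1=S'] -> C0=M] -> [M,I] (invalidations this op: 1; running total: 2)
Op 5: C0 write [C0 write: already M (modified), no change] -> [M,I] (invalidations this op: 0; running total: 2)
Op 6: C0 write [C0 write: already M (modified), no change] -> [M,I] (invalidations this op: 0; running total: 2)
Op 7: C0 read [C0 read: already in M, no change] -> [M,I] (invalidations this op: 0; running total: 2)
Op 8: C0 read [C0 read: already in M, no change] -> [M,I] (invalidations this op: 0; running total: 2)
Op 9: C0 write [C0 write: already M (modified), no change] -> [M,I] (invalidations this op: 0; running total: 2)
Op 10: C0 write [C0 write: already M (modified), no change] -> [M,I] (invalidations this op: 0; running total: 2)

Answer: 2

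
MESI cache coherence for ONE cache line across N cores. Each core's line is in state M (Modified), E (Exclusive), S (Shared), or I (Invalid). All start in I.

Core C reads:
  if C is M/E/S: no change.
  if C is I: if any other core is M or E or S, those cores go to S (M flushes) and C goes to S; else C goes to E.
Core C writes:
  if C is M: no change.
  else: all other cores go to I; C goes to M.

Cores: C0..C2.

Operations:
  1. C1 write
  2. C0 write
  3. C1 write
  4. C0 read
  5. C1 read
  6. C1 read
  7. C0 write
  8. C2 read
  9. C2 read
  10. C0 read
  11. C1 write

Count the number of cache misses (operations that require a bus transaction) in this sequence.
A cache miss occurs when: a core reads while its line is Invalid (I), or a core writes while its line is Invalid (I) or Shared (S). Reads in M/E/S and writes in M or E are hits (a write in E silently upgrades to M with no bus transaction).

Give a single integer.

Answer: 7

Derivation:
Op 1: C1 write [C1 write: invalidate none -> C1=M] -> [I,M,I] [MISS #1: write from I]
Op 2: C0 write [C0 write: invalidate ['C1=M'] -> C0=M] -> [M,I,I] [MISS #2: write from I]
Op 3: C1 write [C1 write: invalidate ['C0=M'] -> C1=M] -> [I,M,I] [MISS #3: write from I]
Op 4: C0 read [C0 read from I: others=['C1=M'] -> C0=S, others downsized to S] -> [S,S,I] [MISS #4: read from I]
Op 5: C1 read [C1 read: already in S, no change] -> [S,S,I] [hit: read from S]
Op 6: C1 read [C1 read: already in S, no change] -> [S,S,I] [hit: read from S]
Op 7: C0 write [C0 write: invalidate ['C1=S'] -> C0=M] -> [M,I,I] [MISS #5: write from S]
Op 8: C2 read [C2 read from I: others=['C0=M'] -> C2=S, others downsized to S] -> [S,I,S] [MISS #6: read from I]
Op 9: C2 read [C2 read: already in S, no change] -> [S,I,S] [hit: read from S]
Op 10: C0 read [C0 read: already in S, no change] -> [S,I,S] [hit: read from S]
Op 11: C1 write [C1 write: invalidate ['C0=S', 'C2=S'] -> C1=M] -> [I,M,I] [MISS #7: write from I]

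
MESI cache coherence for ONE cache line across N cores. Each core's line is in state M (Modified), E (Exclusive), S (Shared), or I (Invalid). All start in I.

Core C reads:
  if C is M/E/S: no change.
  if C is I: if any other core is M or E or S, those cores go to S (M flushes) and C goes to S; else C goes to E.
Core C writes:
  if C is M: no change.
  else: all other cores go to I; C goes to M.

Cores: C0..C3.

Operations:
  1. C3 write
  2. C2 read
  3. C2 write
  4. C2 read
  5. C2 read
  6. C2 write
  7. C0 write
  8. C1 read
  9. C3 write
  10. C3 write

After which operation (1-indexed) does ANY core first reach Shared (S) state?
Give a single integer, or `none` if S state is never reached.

Answer: 2

Derivation:
Op 1: C3 write [C3 write: invalidate none -> C3=M] -> [I,I,I,M]
Op 2: C2 read [C2 read from I: others=['C3=M'] -> C2=S, others downsized to S] -> [I,I,S,S]
  -> First S state at op 2; remaining ops need not be traced.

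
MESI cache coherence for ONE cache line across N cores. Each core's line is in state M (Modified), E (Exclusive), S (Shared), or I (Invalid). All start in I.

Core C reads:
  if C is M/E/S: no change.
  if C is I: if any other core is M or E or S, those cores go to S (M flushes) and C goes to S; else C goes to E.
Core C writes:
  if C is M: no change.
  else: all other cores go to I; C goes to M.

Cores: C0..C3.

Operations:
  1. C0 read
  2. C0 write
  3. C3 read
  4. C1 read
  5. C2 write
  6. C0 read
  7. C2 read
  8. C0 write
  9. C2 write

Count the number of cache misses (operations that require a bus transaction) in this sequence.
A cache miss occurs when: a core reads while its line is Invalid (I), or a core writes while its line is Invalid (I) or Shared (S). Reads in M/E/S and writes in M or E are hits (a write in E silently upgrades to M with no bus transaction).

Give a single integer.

Answer: 7

Derivation:
Op 1: C0 read [C0 read from I: no other sharers -> C0=E (exclusive)] -> [E,I,I,I] [MISS #1: read from I]
Op 2: C0 write [C0 write: invalidate none -> C0=M] -> [M,I,I,I] [hit: write from E is a silent E->M upgrade, no bus transaction]
Op 3: C3 read [C3 read from I: others=['C0=M'] -> C3=S, others downsized to S] -> [S,I,I,S] [MISS #2: read from I]
Op 4: C1 read [C1 read from I: others=['C0=S', 'C3=S'] -> C1=S, others downsized to S] -> [S,S,I,S] [MISS #3: read from I]
Op 5: C2 write [C2 write: invalidate ['C0=S', 'C1=S', 'C3=S'] -> C2=M] -> [I,I,M,I] [MISS #4: write from I]
Op 6: C0 read [C0 read from I: others=['C2=M'] -> C0=S, others downsized to S] -> [S,I,S,I] [MISS #5: read from I]
Op 7: C2 read [C2 read: already in S, no change] -> [S,I,S,I] [hit: read from S]
Op 8: C0 write [C0 write: invalidate ['C2=S'] -> C0=M] -> [M,I,I,I] [MISS #6: write from S]
Op 9: C2 write [C2 write: invalidate ['C0=M'] -> C2=M] -> [I,I,M,I] [MISS #7: write from I]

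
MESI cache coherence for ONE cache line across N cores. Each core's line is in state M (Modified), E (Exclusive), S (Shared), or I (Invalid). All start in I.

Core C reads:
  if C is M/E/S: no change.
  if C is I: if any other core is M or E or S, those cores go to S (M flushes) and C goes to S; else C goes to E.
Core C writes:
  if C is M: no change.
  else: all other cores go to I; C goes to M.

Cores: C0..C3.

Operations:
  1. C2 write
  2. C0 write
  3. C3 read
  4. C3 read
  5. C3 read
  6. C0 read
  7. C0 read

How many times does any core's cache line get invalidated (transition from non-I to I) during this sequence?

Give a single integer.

Answer: 1

Derivation:
Op 1: C2 write [C2 write: invalidate none -> C2=M] -> [I,I,M,I] (invalidations this op: 0; running total: 0)
Op 2: C0 write [C0 write: invalidate ['C2=M'] -> C0=M] -> [M,I,I,I] (invalidations this op: 1; running total: 1)
Op 3: C3 read [C3 read from I: others=['C0=M'] -> C3=S, others downsized to S] -> [S,I,I,S] (invalidations this op: 0; running total: 1)
Op 4: C3 read [C3 read: already in S, no change] -> [S,I,I,S] (invalidations this op: 0; running total: 1)
Op 5: C3 read [C3 read: already in S, no change] -> [S,I,I,S] (invalidations this op: 0; running total: 1)
Op 6: C0 read [C0 read: already in S, no change] -> [S,I,I,S] (invalidations this op: 0; running total: 1)
Op 7: C0 read [C0 read: already in S, no change] -> [S,I,I,S] (invalidations this op: 0; running total: 1)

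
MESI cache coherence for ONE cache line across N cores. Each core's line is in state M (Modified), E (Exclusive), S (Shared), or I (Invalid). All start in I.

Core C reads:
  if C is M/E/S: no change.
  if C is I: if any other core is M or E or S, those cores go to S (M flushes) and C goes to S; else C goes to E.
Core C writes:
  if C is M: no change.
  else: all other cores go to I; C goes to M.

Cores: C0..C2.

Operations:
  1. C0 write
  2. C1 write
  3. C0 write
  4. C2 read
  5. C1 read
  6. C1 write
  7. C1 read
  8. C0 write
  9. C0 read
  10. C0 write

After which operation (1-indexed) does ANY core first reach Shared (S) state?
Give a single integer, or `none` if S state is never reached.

Answer: 4

Derivation:
Op 1: C0 write [C0 write: invalidate none -> C0=M] -> [M,I,I]
Op 2: C1 write [C1 write: invalidate ['C0=M'] -> C1=M] -> [I,M,I]
Op 3: C0 write [C0 write: invalidate ['C1=M'] -> C0=M] -> [M,I,I]
Op 4: C2 read [C2 read from I: others=['C0=M'] -> C2=S, others downsized to S] -> [S,I,S]
  -> First S state at op 4; remaining ops need not be traced.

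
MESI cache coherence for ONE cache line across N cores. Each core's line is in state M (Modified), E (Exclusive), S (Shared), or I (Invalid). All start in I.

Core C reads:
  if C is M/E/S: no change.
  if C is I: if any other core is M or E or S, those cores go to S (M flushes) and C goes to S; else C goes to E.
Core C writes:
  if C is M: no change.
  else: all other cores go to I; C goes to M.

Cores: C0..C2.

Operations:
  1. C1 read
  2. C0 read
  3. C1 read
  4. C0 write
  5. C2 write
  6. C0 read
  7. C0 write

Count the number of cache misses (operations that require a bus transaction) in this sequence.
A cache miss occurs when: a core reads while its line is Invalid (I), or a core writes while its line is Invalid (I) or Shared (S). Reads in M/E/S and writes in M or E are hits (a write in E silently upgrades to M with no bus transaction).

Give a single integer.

Answer: 6

Derivation:
Op 1: C1 read [C1 read from I: no other sharers -> C1=E (exclusive)] -> [I,E,I] [MISS #1: read from I]
Op 2: C0 read [C0 read from I: others=['C1=E'] -> C0=S, others downsized to S] -> [S,S,I] [MISS #2: read from I]
Op 3: C1 read [C1 read: already in S, no change] -> [S,S,I] [hit: read from S]
Op 4: C0 write [C0 write: invalidate ['C1=S'] -> C0=M] -> [M,I,I] [MISS #3: write from S]
Op 5: C2 write [C2 write: invalidate ['C0=M'] -> C2=M] -> [I,I,M] [MISS #4: write from I]
Op 6: C0 read [C0 read from I: others=['C2=M'] -> C0=S, others downsized to S] -> [S,I,S] [MISS #5: read from I]
Op 7: C0 write [C0 write: invalidate ['C2=S'] -> C0=M] -> [M,I,I] [MISS #6: write from S]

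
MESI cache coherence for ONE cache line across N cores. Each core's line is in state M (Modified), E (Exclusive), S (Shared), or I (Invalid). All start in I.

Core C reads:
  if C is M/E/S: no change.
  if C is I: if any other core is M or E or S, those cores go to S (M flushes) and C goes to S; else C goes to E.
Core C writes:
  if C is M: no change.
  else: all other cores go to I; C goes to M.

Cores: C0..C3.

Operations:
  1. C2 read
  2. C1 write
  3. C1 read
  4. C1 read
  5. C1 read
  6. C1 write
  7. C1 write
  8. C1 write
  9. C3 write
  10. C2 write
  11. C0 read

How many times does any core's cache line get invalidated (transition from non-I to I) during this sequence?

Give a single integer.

Op 1: C2 read [C2 read from I: no other sharers -> C2=E (exclusive)] -> [I,I,E,I] (invalidations this op: 0; running total: 0)
Op 2: C1 write [C1 write: invalidate ['C2=E'] -> C1=M] -> [I,M,I,I] (invalidations this op: 1; running total: 1)
Op 3: C1 read [C1 read: already in M, no change] -> [I,M,I,I] (invalidations this op: 0; running total: 1)
Op 4: C1 read [C1 read: already in M, no change] -> [I,M,I,I] (invalidations this op: 0; running total: 1)
Op 5: C1 read [C1 read: already in M, no change] -> [I,M,I,I] (invalidations this op: 0; running total: 1)
Op 6: C1 write [C1 write: already M (modified), no change] -> [I,M,I,I] (invalidations this op: 0; running total: 1)
Op 7: C1 write [C1 write: already M (modified), no change] -> [I,M,I,I] (invalidations this op: 0; running total: 1)
Op 8: C1 write [C1 write: already M (modified), no change] -> [I,M,I,I] (invalidations this op: 0; running total: 1)
Op 9: C3 write [C3 write: invalidate ['C1=M'] -> C3=M] -> [I,I,I,M] (invalidations this op: 1; running total: 2)
Op 10: C2 write [C2 write: invalidate ['C3=M'] -> C2=M] -> [I,I,M,I] (invalidations this op: 1; running total: 3)
Op 11: C0 read [C0 read from I: others=['C2=M'] -> C0=S, others downsized to S] -> [S,I,S,I] (invalidations this op: 0; running total: 3)

Answer: 3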